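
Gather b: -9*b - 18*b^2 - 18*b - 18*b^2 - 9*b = -36*b^2 - 36*b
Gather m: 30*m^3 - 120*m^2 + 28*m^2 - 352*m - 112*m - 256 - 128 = 30*m^3 - 92*m^2 - 464*m - 384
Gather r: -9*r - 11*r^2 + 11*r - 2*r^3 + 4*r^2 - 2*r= -2*r^3 - 7*r^2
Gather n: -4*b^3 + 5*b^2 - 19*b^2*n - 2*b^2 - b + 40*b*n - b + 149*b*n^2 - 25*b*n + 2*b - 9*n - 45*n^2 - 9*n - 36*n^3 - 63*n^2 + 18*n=-4*b^3 + 3*b^2 - 36*n^3 + n^2*(149*b - 108) + n*(-19*b^2 + 15*b)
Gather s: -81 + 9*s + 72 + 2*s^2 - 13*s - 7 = 2*s^2 - 4*s - 16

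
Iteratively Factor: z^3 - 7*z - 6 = (z + 1)*(z^2 - z - 6) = (z + 1)*(z + 2)*(z - 3)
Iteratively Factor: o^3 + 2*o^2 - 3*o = (o - 1)*(o^2 + 3*o) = o*(o - 1)*(o + 3)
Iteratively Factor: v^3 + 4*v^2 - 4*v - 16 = (v - 2)*(v^2 + 6*v + 8) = (v - 2)*(v + 4)*(v + 2)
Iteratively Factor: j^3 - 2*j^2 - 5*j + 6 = (j - 3)*(j^2 + j - 2) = (j - 3)*(j - 1)*(j + 2)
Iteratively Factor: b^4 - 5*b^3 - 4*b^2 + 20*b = (b - 5)*(b^3 - 4*b) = (b - 5)*(b - 2)*(b^2 + 2*b) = (b - 5)*(b - 2)*(b + 2)*(b)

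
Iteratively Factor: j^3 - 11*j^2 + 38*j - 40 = (j - 2)*(j^2 - 9*j + 20) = (j - 5)*(j - 2)*(j - 4)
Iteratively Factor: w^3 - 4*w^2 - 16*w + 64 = (w + 4)*(w^2 - 8*w + 16) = (w - 4)*(w + 4)*(w - 4)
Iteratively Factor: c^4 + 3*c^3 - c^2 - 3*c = (c)*(c^3 + 3*c^2 - c - 3) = c*(c + 1)*(c^2 + 2*c - 3) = c*(c + 1)*(c + 3)*(c - 1)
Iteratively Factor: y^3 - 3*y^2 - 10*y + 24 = (y + 3)*(y^2 - 6*y + 8) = (y - 4)*(y + 3)*(y - 2)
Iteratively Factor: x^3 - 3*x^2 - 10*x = (x)*(x^2 - 3*x - 10) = x*(x + 2)*(x - 5)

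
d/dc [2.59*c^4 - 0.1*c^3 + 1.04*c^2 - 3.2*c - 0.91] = 10.36*c^3 - 0.3*c^2 + 2.08*c - 3.2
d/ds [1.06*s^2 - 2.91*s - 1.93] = 2.12*s - 2.91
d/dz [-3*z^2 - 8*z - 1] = -6*z - 8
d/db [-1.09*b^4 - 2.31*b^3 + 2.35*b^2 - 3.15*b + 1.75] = -4.36*b^3 - 6.93*b^2 + 4.7*b - 3.15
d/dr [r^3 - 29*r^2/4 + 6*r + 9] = 3*r^2 - 29*r/2 + 6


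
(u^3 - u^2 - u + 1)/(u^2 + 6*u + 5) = (u^2 - 2*u + 1)/(u + 5)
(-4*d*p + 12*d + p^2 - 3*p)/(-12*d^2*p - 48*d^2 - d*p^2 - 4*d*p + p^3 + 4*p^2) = (p - 3)/(3*d*p + 12*d + p^2 + 4*p)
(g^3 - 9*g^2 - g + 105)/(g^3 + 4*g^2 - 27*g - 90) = (g - 7)/(g + 6)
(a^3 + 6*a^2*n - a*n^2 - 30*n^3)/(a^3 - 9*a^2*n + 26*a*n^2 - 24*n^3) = (a^2 + 8*a*n + 15*n^2)/(a^2 - 7*a*n + 12*n^2)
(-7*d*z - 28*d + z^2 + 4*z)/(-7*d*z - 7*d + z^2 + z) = (z + 4)/(z + 1)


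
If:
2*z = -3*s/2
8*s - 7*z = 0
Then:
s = 0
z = 0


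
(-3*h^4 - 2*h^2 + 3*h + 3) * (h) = -3*h^5 - 2*h^3 + 3*h^2 + 3*h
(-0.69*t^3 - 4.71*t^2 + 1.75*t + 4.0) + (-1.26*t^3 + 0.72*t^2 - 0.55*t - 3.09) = -1.95*t^3 - 3.99*t^2 + 1.2*t + 0.91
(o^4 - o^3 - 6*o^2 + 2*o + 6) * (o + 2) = o^5 + o^4 - 8*o^3 - 10*o^2 + 10*o + 12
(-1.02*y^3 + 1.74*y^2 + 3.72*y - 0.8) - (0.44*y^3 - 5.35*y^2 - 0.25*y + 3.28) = -1.46*y^3 + 7.09*y^2 + 3.97*y - 4.08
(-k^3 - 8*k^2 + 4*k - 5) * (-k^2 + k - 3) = k^5 + 7*k^4 - 9*k^3 + 33*k^2 - 17*k + 15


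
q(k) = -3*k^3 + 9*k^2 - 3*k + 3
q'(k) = -9*k^2 + 18*k - 3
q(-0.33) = 5.08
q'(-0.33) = -9.92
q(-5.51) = 794.62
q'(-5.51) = -375.42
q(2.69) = 1.66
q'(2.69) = -19.70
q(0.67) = 4.13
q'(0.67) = 5.02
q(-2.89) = 159.25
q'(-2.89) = -130.19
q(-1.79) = 54.41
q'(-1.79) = -64.06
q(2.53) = 4.44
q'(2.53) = -15.07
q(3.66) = -34.50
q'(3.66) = -57.68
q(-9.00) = 2946.00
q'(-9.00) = -894.00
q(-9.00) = 2946.00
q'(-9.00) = -894.00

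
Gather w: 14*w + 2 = 14*w + 2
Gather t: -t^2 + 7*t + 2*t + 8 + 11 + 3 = -t^2 + 9*t + 22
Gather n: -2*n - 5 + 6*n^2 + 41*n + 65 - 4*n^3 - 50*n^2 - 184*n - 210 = -4*n^3 - 44*n^2 - 145*n - 150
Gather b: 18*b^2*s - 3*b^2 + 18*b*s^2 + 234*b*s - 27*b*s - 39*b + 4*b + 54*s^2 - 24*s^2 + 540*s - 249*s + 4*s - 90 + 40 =b^2*(18*s - 3) + b*(18*s^2 + 207*s - 35) + 30*s^2 + 295*s - 50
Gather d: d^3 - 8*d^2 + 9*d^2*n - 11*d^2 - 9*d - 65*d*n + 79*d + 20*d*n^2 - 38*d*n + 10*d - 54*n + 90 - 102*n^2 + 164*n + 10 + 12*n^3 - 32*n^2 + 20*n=d^3 + d^2*(9*n - 19) + d*(20*n^2 - 103*n + 80) + 12*n^3 - 134*n^2 + 130*n + 100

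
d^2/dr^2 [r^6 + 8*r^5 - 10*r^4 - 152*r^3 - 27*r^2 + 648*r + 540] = 30*r^4 + 160*r^3 - 120*r^2 - 912*r - 54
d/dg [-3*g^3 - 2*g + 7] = -9*g^2 - 2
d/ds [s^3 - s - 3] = 3*s^2 - 1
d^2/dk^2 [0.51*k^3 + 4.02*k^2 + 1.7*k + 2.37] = 3.06*k + 8.04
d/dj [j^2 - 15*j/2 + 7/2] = 2*j - 15/2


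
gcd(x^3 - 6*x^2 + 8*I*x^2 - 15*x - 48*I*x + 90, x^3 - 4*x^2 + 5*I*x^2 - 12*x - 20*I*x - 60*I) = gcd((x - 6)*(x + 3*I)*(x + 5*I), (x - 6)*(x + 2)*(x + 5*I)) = x^2 + x*(-6 + 5*I) - 30*I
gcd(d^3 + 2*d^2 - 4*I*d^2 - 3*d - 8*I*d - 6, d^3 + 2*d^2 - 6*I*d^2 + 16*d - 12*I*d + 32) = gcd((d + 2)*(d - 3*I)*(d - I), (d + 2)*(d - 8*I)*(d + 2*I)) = d + 2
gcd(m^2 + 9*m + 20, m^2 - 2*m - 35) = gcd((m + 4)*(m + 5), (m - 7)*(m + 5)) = m + 5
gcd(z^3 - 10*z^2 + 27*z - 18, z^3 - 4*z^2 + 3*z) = z^2 - 4*z + 3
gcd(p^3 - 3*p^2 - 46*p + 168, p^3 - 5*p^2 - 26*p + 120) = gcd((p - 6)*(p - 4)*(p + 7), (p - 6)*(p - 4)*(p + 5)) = p^2 - 10*p + 24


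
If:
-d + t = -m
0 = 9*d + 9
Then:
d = -1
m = -t - 1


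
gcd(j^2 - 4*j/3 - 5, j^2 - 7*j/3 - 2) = j - 3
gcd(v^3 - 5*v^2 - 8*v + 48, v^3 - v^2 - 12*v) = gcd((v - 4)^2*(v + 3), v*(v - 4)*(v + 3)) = v^2 - v - 12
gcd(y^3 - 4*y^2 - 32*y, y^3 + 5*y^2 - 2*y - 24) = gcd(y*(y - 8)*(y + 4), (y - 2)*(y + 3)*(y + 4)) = y + 4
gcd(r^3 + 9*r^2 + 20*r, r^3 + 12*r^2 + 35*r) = r^2 + 5*r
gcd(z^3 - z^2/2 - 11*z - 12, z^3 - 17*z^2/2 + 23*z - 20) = z - 4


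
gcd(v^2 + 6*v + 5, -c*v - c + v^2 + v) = v + 1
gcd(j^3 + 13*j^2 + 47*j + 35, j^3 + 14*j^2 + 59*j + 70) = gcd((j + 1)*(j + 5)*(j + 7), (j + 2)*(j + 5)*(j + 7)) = j^2 + 12*j + 35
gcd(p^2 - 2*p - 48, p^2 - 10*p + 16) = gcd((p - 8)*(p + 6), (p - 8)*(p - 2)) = p - 8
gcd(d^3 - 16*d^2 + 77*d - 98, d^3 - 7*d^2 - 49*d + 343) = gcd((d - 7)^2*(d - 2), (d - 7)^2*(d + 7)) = d^2 - 14*d + 49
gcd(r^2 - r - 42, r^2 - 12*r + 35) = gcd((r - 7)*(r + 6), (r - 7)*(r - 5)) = r - 7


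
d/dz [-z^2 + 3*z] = 3 - 2*z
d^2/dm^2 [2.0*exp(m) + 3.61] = 2.0*exp(m)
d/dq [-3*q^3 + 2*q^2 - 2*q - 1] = -9*q^2 + 4*q - 2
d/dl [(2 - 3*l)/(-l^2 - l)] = (-3*l^2 + 4*l + 2)/(l^2*(l^2 + 2*l + 1))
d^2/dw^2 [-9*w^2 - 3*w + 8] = -18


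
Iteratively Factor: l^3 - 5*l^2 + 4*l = (l - 4)*(l^2 - l) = l*(l - 4)*(l - 1)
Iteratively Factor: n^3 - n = (n - 1)*(n^2 + n) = n*(n - 1)*(n + 1)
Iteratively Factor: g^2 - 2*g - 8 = (g - 4)*(g + 2)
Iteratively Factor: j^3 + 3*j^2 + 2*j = (j + 1)*(j^2 + 2*j) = (j + 1)*(j + 2)*(j)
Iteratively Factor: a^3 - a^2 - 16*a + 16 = (a - 4)*(a^2 + 3*a - 4) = (a - 4)*(a + 4)*(a - 1)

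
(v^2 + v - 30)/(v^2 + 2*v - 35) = (v + 6)/(v + 7)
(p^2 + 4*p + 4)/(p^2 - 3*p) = (p^2 + 4*p + 4)/(p*(p - 3))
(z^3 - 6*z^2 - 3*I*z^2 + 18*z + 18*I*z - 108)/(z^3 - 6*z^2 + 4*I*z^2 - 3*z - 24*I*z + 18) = (z - 6*I)/(z + I)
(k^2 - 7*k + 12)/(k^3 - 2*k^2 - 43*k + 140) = (k - 3)/(k^2 + 2*k - 35)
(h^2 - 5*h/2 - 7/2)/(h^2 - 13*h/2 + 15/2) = (2*h^2 - 5*h - 7)/(2*h^2 - 13*h + 15)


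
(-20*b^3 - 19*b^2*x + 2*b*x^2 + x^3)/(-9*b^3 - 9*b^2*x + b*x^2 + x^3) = (-20*b^2 + b*x + x^2)/(-9*b^2 + x^2)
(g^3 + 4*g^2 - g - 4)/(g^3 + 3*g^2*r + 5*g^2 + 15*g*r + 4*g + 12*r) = (g - 1)/(g + 3*r)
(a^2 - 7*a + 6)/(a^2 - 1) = (a - 6)/(a + 1)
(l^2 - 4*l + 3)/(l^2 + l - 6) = (l^2 - 4*l + 3)/(l^2 + l - 6)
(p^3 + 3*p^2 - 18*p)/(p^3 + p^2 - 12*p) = (p + 6)/(p + 4)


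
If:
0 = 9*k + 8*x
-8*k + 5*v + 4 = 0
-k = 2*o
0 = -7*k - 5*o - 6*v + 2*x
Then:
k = 32/109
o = -16/109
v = -36/109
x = -36/109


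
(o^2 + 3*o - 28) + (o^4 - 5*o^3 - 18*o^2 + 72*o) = o^4 - 5*o^3 - 17*o^2 + 75*o - 28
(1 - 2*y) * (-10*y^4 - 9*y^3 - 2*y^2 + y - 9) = 20*y^5 + 8*y^4 - 5*y^3 - 4*y^2 + 19*y - 9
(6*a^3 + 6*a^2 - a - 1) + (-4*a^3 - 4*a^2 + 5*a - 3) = 2*a^3 + 2*a^2 + 4*a - 4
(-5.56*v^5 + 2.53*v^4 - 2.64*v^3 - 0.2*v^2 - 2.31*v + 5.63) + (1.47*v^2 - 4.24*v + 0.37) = -5.56*v^5 + 2.53*v^4 - 2.64*v^3 + 1.27*v^2 - 6.55*v + 6.0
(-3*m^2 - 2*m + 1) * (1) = -3*m^2 - 2*m + 1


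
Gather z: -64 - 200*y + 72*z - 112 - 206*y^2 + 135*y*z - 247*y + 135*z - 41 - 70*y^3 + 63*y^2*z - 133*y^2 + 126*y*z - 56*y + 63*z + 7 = -70*y^3 - 339*y^2 - 503*y + z*(63*y^2 + 261*y + 270) - 210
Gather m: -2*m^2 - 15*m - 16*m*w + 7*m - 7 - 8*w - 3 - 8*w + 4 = -2*m^2 + m*(-16*w - 8) - 16*w - 6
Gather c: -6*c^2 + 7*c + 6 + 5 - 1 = -6*c^2 + 7*c + 10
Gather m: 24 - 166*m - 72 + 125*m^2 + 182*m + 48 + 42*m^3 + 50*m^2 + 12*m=42*m^3 + 175*m^2 + 28*m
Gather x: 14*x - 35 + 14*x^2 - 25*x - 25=14*x^2 - 11*x - 60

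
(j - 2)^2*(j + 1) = j^3 - 3*j^2 + 4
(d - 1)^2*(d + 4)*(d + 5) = d^4 + 7*d^3 + 3*d^2 - 31*d + 20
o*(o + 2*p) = o^2 + 2*o*p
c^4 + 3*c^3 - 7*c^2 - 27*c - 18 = (c - 3)*(c + 1)*(c + 2)*(c + 3)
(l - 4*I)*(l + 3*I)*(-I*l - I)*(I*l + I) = l^4 + 2*l^3 - I*l^3 + 13*l^2 - 2*I*l^2 + 24*l - I*l + 12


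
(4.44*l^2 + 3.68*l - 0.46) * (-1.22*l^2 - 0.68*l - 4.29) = -5.4168*l^4 - 7.5088*l^3 - 20.9888*l^2 - 15.4744*l + 1.9734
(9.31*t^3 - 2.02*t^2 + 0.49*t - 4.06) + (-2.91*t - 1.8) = 9.31*t^3 - 2.02*t^2 - 2.42*t - 5.86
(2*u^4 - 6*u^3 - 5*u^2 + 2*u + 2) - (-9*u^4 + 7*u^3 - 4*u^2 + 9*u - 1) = 11*u^4 - 13*u^3 - u^2 - 7*u + 3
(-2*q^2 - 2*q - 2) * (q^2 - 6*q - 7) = -2*q^4 + 10*q^3 + 24*q^2 + 26*q + 14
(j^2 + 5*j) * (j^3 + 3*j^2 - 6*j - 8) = j^5 + 8*j^4 + 9*j^3 - 38*j^2 - 40*j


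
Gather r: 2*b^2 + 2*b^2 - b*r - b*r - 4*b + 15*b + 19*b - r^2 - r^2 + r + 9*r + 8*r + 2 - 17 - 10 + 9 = 4*b^2 + 30*b - 2*r^2 + r*(18 - 2*b) - 16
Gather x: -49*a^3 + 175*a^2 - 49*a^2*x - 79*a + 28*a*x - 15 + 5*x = -49*a^3 + 175*a^2 - 79*a + x*(-49*a^2 + 28*a + 5) - 15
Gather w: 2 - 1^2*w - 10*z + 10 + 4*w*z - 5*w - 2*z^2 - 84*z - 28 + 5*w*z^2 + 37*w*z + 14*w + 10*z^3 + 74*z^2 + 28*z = w*(5*z^2 + 41*z + 8) + 10*z^3 + 72*z^2 - 66*z - 16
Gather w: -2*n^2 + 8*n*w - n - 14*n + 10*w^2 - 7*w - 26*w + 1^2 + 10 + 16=-2*n^2 - 15*n + 10*w^2 + w*(8*n - 33) + 27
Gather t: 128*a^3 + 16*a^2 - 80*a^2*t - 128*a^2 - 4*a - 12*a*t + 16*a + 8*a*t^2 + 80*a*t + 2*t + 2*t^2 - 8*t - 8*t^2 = 128*a^3 - 112*a^2 + 12*a + t^2*(8*a - 6) + t*(-80*a^2 + 68*a - 6)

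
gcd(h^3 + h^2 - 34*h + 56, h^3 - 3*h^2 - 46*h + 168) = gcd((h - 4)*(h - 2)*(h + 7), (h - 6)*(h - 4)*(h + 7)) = h^2 + 3*h - 28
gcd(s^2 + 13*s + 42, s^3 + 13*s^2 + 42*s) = s^2 + 13*s + 42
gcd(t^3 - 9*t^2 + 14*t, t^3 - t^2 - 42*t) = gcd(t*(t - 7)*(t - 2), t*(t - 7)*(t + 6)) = t^2 - 7*t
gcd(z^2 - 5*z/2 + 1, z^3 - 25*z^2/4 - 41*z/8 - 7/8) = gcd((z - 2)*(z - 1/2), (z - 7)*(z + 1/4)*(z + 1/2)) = 1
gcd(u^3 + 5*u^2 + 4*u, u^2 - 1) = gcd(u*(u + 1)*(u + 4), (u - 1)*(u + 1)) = u + 1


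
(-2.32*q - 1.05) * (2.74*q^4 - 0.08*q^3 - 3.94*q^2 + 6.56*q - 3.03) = -6.3568*q^5 - 2.6914*q^4 + 9.2248*q^3 - 11.0822*q^2 + 0.1416*q + 3.1815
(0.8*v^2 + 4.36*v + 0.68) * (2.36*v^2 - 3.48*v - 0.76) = 1.888*v^4 + 7.5056*v^3 - 14.176*v^2 - 5.68*v - 0.5168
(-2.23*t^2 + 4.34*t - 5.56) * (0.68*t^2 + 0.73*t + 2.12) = -1.5164*t^4 + 1.3233*t^3 - 5.3402*t^2 + 5.142*t - 11.7872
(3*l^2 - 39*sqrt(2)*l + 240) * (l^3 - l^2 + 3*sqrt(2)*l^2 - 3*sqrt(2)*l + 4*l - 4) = 3*l^5 - 30*sqrt(2)*l^4 - 3*l^4 + 18*l^3 + 30*sqrt(2)*l^3 - 18*l^2 + 564*sqrt(2)*l^2 - 564*sqrt(2)*l + 960*l - 960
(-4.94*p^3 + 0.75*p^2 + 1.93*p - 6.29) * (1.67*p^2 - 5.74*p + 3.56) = -8.2498*p^5 + 29.6081*p^4 - 18.6683*p^3 - 18.9125*p^2 + 42.9754*p - 22.3924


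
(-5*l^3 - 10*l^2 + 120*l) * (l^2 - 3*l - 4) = -5*l^5 + 5*l^4 + 170*l^3 - 320*l^2 - 480*l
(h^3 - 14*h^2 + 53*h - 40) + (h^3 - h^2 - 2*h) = 2*h^3 - 15*h^2 + 51*h - 40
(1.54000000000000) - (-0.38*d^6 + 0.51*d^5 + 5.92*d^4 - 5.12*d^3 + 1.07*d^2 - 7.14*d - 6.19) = 0.38*d^6 - 0.51*d^5 - 5.92*d^4 + 5.12*d^3 - 1.07*d^2 + 7.14*d + 7.73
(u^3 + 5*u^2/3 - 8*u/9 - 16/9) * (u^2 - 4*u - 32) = u^5 - 7*u^4/3 - 356*u^3/9 - 464*u^2/9 + 320*u/9 + 512/9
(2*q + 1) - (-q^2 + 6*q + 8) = q^2 - 4*q - 7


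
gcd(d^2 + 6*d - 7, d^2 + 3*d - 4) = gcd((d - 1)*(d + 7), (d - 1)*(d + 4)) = d - 1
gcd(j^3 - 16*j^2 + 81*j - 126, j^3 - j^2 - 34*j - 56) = j - 7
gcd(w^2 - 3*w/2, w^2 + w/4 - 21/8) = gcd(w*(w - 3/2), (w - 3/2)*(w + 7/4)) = w - 3/2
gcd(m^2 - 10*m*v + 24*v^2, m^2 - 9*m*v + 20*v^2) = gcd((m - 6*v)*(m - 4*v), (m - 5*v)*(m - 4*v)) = -m + 4*v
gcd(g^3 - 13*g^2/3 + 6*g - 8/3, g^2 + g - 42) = 1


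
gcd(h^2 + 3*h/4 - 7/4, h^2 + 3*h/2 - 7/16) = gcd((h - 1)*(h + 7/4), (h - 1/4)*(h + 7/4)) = h + 7/4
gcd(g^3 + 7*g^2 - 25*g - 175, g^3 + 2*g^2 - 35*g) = g^2 + 2*g - 35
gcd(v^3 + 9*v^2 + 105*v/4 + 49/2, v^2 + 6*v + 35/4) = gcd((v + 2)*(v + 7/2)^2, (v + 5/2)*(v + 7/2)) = v + 7/2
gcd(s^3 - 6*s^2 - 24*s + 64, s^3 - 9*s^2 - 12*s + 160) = s^2 - 4*s - 32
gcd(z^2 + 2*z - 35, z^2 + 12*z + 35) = z + 7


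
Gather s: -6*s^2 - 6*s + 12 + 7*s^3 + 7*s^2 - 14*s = 7*s^3 + s^2 - 20*s + 12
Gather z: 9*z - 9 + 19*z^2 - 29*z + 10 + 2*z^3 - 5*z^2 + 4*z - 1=2*z^3 + 14*z^2 - 16*z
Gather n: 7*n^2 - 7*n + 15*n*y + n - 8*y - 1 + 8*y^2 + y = 7*n^2 + n*(15*y - 6) + 8*y^2 - 7*y - 1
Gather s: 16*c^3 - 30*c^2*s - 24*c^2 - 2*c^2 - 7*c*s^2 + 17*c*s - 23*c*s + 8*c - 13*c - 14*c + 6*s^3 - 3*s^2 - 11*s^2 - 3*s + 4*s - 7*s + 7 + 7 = 16*c^3 - 26*c^2 - 19*c + 6*s^3 + s^2*(-7*c - 14) + s*(-30*c^2 - 6*c - 6) + 14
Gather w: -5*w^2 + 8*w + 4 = -5*w^2 + 8*w + 4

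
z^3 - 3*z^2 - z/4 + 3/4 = (z - 3)*(z - 1/2)*(z + 1/2)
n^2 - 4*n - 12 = (n - 6)*(n + 2)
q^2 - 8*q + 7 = (q - 7)*(q - 1)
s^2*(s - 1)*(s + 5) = s^4 + 4*s^3 - 5*s^2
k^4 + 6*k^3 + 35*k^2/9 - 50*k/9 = k*(k - 2/3)*(k + 5/3)*(k + 5)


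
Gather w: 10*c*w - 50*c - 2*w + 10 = -50*c + w*(10*c - 2) + 10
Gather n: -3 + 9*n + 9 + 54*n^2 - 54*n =54*n^2 - 45*n + 6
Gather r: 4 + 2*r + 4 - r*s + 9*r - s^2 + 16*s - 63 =r*(11 - s) - s^2 + 16*s - 55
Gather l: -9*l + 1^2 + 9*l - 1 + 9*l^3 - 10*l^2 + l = 9*l^3 - 10*l^2 + l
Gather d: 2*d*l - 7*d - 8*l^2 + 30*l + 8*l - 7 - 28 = d*(2*l - 7) - 8*l^2 + 38*l - 35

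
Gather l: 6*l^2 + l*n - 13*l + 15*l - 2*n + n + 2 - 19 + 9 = 6*l^2 + l*(n + 2) - n - 8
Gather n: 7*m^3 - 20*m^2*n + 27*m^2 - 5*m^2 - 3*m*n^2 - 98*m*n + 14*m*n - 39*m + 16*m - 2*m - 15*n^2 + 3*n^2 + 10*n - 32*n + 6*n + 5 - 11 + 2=7*m^3 + 22*m^2 - 25*m + n^2*(-3*m - 12) + n*(-20*m^2 - 84*m - 16) - 4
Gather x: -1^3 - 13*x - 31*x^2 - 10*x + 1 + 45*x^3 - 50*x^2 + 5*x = 45*x^3 - 81*x^2 - 18*x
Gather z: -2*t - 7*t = -9*t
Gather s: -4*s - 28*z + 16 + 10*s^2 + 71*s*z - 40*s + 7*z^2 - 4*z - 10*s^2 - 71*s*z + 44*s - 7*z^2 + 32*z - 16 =0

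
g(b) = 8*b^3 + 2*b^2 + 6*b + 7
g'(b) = 24*b^2 + 4*b + 6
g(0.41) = 10.35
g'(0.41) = 11.67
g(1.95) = 85.62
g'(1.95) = 105.06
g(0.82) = 17.68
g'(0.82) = 25.42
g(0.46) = 10.96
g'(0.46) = 12.92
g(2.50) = 159.50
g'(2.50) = 166.00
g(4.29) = 701.18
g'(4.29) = 464.86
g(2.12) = 104.93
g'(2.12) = 122.35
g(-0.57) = 2.75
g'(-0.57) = 11.52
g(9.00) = 6055.00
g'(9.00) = 1986.00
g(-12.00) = -13601.00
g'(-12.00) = 3414.00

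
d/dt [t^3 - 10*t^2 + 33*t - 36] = 3*t^2 - 20*t + 33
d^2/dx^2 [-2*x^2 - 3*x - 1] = -4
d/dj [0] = 0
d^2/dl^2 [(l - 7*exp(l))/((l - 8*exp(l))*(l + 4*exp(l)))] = (-3*l^4*exp(l) + 116*l^3*exp(2*l) + 12*l^3*exp(l) + 2*l^3 - 960*l^2*exp(3*l) - 384*l^2*exp(2*l) - 42*l^2*exp(l) + 4992*l*exp(4*l) + 2688*l*exp(3*l) + 360*l*exp(2*l) - 7168*exp(5*l) - 7680*exp(4*l) - 928*exp(3*l))/(l^6 - 12*l^5*exp(l) - 48*l^4*exp(2*l) + 704*l^3*exp(3*l) + 1536*l^2*exp(4*l) - 12288*l*exp(5*l) - 32768*exp(6*l))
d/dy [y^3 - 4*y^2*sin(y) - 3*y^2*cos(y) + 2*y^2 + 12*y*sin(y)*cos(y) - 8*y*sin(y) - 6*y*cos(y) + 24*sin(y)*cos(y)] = 3*y^2*sin(y) - 4*y^2*cos(y) + 3*y^2 - 2*y*sin(y) - 14*y*cos(y) + 12*y*cos(2*y) + 4*y - 8*sin(y) + 6*sin(2*y) - 6*cos(y) + 24*cos(2*y)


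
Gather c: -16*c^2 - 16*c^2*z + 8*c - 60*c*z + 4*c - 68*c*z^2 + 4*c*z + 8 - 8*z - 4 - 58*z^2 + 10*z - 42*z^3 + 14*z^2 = c^2*(-16*z - 16) + c*(-68*z^2 - 56*z + 12) - 42*z^3 - 44*z^2 + 2*z + 4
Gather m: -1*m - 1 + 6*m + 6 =5*m + 5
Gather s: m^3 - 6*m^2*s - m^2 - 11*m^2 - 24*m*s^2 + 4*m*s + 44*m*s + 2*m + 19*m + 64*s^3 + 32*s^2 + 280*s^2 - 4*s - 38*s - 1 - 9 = m^3 - 12*m^2 + 21*m + 64*s^3 + s^2*(312 - 24*m) + s*(-6*m^2 + 48*m - 42) - 10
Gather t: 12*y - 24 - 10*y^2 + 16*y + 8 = -10*y^2 + 28*y - 16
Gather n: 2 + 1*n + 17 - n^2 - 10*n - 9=-n^2 - 9*n + 10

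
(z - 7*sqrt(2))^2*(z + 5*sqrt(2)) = z^3 - 9*sqrt(2)*z^2 - 42*z + 490*sqrt(2)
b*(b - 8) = b^2 - 8*b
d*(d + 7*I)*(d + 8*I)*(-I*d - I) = -I*d^4 + 15*d^3 - I*d^3 + 15*d^2 + 56*I*d^2 + 56*I*d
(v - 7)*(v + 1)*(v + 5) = v^3 - v^2 - 37*v - 35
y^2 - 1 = (y - 1)*(y + 1)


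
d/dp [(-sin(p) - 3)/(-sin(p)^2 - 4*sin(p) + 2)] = (-6*sin(p) + cos(p)^2 - 15)*cos(p)/(sin(p)^2 + 4*sin(p) - 2)^2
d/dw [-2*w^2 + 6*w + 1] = 6 - 4*w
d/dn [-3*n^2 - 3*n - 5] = -6*n - 3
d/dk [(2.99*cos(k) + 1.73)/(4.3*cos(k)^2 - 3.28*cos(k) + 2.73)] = (12.857*cos(k)^2 + 14.878*cos(k) - 13.8371)*sin(k)/(18.49*cos(k)^4 - 28.208*cos(k)^3 + 34.2364*cos(k)^2 - 17.9088*cos(k) + 7.4529)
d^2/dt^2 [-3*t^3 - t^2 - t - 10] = -18*t - 2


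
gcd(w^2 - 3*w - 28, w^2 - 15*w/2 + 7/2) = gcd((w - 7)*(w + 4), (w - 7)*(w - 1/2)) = w - 7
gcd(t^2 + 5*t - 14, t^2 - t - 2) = t - 2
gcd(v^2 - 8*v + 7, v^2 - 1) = v - 1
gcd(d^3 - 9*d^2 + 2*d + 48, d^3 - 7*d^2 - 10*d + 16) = d^2 - 6*d - 16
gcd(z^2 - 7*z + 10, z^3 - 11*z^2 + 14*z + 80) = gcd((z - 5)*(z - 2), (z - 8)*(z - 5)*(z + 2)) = z - 5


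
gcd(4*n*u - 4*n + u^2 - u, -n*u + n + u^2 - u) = u - 1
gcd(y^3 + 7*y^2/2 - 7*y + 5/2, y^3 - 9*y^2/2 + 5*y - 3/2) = y^2 - 3*y/2 + 1/2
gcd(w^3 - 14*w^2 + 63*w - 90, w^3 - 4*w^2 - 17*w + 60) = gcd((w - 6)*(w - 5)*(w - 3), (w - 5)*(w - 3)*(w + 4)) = w^2 - 8*w + 15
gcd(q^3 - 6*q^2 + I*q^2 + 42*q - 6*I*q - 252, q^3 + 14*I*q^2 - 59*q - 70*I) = q + 7*I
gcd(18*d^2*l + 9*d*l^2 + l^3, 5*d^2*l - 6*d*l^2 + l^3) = l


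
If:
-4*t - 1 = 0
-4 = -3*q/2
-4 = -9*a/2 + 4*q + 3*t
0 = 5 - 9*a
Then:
No Solution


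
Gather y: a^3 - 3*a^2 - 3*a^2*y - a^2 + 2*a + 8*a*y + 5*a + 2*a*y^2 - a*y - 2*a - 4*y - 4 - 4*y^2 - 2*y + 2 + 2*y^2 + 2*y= a^3 - 4*a^2 + 5*a + y^2*(2*a - 2) + y*(-3*a^2 + 7*a - 4) - 2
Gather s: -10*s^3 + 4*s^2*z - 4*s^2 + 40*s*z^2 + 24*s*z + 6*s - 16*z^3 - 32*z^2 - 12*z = -10*s^3 + s^2*(4*z - 4) + s*(40*z^2 + 24*z + 6) - 16*z^3 - 32*z^2 - 12*z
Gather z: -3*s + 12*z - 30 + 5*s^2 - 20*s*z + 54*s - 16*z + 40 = 5*s^2 + 51*s + z*(-20*s - 4) + 10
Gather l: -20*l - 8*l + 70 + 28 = 98 - 28*l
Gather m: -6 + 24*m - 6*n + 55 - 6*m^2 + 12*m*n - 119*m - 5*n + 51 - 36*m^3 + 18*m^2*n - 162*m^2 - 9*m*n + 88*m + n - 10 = -36*m^3 + m^2*(18*n - 168) + m*(3*n - 7) - 10*n + 90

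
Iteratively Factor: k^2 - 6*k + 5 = (k - 5)*(k - 1)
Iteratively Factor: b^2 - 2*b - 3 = (b - 3)*(b + 1)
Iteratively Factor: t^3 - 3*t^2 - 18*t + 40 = (t + 4)*(t^2 - 7*t + 10) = (t - 5)*(t + 4)*(t - 2)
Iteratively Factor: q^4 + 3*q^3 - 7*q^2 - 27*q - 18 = (q - 3)*(q^3 + 6*q^2 + 11*q + 6) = (q - 3)*(q + 1)*(q^2 + 5*q + 6) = (q - 3)*(q + 1)*(q + 2)*(q + 3)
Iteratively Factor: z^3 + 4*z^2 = (z)*(z^2 + 4*z) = z*(z + 4)*(z)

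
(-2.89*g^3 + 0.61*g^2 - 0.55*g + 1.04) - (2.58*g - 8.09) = -2.89*g^3 + 0.61*g^2 - 3.13*g + 9.13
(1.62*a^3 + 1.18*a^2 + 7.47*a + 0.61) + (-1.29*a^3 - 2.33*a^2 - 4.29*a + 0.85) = 0.33*a^3 - 1.15*a^2 + 3.18*a + 1.46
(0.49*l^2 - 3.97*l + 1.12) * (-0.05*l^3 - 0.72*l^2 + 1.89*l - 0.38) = -0.0245*l^5 - 0.1543*l^4 + 3.7285*l^3 - 8.4959*l^2 + 3.6254*l - 0.4256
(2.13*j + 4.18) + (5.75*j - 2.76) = 7.88*j + 1.42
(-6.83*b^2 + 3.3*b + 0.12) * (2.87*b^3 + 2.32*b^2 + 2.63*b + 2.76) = -19.6021*b^5 - 6.3746*b^4 - 9.9625*b^3 - 9.8934*b^2 + 9.4236*b + 0.3312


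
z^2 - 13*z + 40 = (z - 8)*(z - 5)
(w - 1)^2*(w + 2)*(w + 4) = w^4 + 4*w^3 - 3*w^2 - 10*w + 8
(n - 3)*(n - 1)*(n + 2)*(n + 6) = n^4 + 4*n^3 - 17*n^2 - 24*n + 36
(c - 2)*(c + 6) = c^2 + 4*c - 12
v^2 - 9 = (v - 3)*(v + 3)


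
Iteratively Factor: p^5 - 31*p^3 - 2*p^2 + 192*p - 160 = (p - 2)*(p^4 + 2*p^3 - 27*p^2 - 56*p + 80) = (p - 5)*(p - 2)*(p^3 + 7*p^2 + 8*p - 16) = (p - 5)*(p - 2)*(p + 4)*(p^2 + 3*p - 4) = (p - 5)*(p - 2)*(p - 1)*(p + 4)*(p + 4)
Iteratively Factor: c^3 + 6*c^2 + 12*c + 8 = (c + 2)*(c^2 + 4*c + 4) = (c + 2)^2*(c + 2)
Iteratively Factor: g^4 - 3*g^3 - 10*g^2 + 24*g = (g)*(g^3 - 3*g^2 - 10*g + 24) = g*(g - 2)*(g^2 - g - 12) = g*(g - 4)*(g - 2)*(g + 3)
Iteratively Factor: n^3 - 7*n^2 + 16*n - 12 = (n - 2)*(n^2 - 5*n + 6) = (n - 2)^2*(n - 3)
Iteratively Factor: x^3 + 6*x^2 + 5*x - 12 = (x + 4)*(x^2 + 2*x - 3) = (x - 1)*(x + 4)*(x + 3)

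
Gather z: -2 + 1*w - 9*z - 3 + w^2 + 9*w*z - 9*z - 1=w^2 + w + z*(9*w - 18) - 6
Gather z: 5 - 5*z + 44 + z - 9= 40 - 4*z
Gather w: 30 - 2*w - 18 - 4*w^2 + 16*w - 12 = -4*w^2 + 14*w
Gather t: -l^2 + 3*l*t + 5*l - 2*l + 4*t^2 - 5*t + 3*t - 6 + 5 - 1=-l^2 + 3*l + 4*t^2 + t*(3*l - 2) - 2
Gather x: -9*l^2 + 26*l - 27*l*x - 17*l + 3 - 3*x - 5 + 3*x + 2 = -9*l^2 - 27*l*x + 9*l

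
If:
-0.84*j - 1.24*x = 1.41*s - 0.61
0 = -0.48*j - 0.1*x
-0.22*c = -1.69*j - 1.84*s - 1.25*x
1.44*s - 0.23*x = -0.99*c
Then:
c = 0.96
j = -0.25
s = -0.47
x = 1.19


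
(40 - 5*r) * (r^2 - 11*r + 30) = -5*r^3 + 95*r^2 - 590*r + 1200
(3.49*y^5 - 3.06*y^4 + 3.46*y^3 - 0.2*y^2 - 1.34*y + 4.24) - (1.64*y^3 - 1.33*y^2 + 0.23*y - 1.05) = 3.49*y^5 - 3.06*y^4 + 1.82*y^3 + 1.13*y^2 - 1.57*y + 5.29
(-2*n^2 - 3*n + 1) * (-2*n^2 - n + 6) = 4*n^4 + 8*n^3 - 11*n^2 - 19*n + 6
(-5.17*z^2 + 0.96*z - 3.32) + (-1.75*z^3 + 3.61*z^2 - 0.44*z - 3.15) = -1.75*z^3 - 1.56*z^2 + 0.52*z - 6.47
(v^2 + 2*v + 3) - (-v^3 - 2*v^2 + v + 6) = v^3 + 3*v^2 + v - 3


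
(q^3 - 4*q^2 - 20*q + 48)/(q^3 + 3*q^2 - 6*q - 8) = (q - 6)/(q + 1)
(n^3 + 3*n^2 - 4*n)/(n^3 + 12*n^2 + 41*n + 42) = n*(n^2 + 3*n - 4)/(n^3 + 12*n^2 + 41*n + 42)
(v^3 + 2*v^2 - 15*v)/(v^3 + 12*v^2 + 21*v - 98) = v*(v^2 + 2*v - 15)/(v^3 + 12*v^2 + 21*v - 98)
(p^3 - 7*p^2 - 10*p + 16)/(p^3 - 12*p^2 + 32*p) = (p^2 + p - 2)/(p*(p - 4))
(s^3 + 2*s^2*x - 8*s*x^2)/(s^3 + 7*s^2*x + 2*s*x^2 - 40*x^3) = s/(s + 5*x)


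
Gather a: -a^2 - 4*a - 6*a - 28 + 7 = -a^2 - 10*a - 21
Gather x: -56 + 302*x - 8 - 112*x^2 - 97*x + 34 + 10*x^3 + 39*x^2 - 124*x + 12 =10*x^3 - 73*x^2 + 81*x - 18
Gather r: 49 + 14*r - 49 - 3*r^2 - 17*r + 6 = -3*r^2 - 3*r + 6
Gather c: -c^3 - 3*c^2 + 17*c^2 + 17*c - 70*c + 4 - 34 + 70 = -c^3 + 14*c^2 - 53*c + 40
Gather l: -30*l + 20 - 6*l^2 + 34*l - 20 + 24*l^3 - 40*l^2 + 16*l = 24*l^3 - 46*l^2 + 20*l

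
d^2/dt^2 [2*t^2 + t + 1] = 4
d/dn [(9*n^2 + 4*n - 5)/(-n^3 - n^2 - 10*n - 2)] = (9*n^4 + 8*n^3 - 101*n^2 - 46*n - 58)/(n^6 + 2*n^5 + 21*n^4 + 24*n^3 + 104*n^2 + 40*n + 4)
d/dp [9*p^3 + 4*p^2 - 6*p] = 27*p^2 + 8*p - 6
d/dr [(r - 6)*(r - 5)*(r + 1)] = 3*r^2 - 20*r + 19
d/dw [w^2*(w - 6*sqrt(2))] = 3*w*(w - 4*sqrt(2))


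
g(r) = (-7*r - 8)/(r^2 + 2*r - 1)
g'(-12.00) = 0.06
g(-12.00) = 0.64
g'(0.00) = 23.00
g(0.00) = 8.00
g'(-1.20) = 3.61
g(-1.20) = -0.20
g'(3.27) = 0.57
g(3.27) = -1.90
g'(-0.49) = 5.56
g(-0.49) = 2.63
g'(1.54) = 3.24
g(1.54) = -4.22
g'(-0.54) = 5.13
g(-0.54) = 2.36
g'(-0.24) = 9.67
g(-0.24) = 4.44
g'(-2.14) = 42.44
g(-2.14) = -9.97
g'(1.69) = 2.55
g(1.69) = -3.79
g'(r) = (-7*r - 8)*(-2*r - 2)/(r^2 + 2*r - 1)^2 - 7/(r^2 + 2*r - 1) = (7*r^2 + 16*r + 23)/(r^4 + 4*r^3 + 2*r^2 - 4*r + 1)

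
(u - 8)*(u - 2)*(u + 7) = u^3 - 3*u^2 - 54*u + 112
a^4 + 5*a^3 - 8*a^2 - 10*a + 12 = (a - 1)*(a + 6)*(a - sqrt(2))*(a + sqrt(2))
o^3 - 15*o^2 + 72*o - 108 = (o - 6)^2*(o - 3)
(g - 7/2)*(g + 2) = g^2 - 3*g/2 - 7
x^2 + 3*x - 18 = (x - 3)*(x + 6)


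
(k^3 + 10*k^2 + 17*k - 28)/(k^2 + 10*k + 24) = (k^2 + 6*k - 7)/(k + 6)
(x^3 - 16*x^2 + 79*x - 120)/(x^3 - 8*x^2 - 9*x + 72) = (x - 5)/(x + 3)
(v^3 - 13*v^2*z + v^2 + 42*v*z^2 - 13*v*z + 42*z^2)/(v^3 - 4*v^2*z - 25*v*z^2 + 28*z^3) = (-v^2 + 6*v*z - v + 6*z)/(-v^2 - 3*v*z + 4*z^2)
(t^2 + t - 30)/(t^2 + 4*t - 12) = (t - 5)/(t - 2)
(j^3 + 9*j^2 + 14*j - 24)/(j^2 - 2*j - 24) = (j^2 + 5*j - 6)/(j - 6)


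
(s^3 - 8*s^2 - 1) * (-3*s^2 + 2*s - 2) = -3*s^5 + 26*s^4 - 18*s^3 + 19*s^2 - 2*s + 2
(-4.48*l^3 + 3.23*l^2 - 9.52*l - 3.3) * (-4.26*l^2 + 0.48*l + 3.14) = 19.0848*l^5 - 15.9102*l^4 + 28.0384*l^3 + 19.6306*l^2 - 31.4768*l - 10.362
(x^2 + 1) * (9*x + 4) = 9*x^3 + 4*x^2 + 9*x + 4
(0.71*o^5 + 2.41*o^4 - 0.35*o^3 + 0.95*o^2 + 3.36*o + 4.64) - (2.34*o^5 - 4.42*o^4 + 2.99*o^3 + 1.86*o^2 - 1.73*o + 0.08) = -1.63*o^5 + 6.83*o^4 - 3.34*o^3 - 0.91*o^2 + 5.09*o + 4.56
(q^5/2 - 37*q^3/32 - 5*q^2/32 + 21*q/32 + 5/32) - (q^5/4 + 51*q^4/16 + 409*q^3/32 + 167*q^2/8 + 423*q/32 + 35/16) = q^5/4 - 51*q^4/16 - 223*q^3/16 - 673*q^2/32 - 201*q/16 - 65/32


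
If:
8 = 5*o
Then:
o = 8/5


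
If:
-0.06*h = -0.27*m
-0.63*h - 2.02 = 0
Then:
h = -3.21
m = -0.71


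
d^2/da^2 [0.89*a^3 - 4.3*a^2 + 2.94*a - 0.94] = 5.34*a - 8.6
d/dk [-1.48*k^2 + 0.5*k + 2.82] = 0.5 - 2.96*k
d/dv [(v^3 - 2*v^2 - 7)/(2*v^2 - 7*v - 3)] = (2*v^4 - 14*v^3 + 5*v^2 + 40*v - 49)/(4*v^4 - 28*v^3 + 37*v^2 + 42*v + 9)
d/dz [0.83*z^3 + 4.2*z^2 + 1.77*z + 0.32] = 2.49*z^2 + 8.4*z + 1.77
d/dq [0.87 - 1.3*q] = -1.30000000000000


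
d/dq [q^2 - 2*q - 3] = 2*q - 2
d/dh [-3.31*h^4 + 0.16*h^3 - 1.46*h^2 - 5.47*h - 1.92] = -13.24*h^3 + 0.48*h^2 - 2.92*h - 5.47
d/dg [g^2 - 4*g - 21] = 2*g - 4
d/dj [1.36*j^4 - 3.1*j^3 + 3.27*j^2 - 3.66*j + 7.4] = 5.44*j^3 - 9.3*j^2 + 6.54*j - 3.66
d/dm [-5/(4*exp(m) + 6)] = 5*exp(m)/(2*exp(m) + 3)^2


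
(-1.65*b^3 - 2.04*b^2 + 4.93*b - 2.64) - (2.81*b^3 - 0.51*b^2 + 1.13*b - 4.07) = -4.46*b^3 - 1.53*b^2 + 3.8*b + 1.43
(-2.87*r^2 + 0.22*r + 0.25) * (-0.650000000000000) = 1.8655*r^2 - 0.143*r - 0.1625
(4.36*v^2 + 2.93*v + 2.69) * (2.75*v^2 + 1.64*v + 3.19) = 11.99*v^4 + 15.2079*v^3 + 26.1111*v^2 + 13.7583*v + 8.5811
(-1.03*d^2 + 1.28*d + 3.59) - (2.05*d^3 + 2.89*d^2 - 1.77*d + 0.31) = -2.05*d^3 - 3.92*d^2 + 3.05*d + 3.28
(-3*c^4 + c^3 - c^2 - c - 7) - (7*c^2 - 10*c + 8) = -3*c^4 + c^3 - 8*c^2 + 9*c - 15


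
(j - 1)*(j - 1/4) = j^2 - 5*j/4 + 1/4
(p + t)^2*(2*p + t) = 2*p^3 + 5*p^2*t + 4*p*t^2 + t^3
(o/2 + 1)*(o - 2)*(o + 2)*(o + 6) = o^4/2 + 4*o^3 + 4*o^2 - 16*o - 24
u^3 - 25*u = u*(u - 5)*(u + 5)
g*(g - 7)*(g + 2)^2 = g^4 - 3*g^3 - 24*g^2 - 28*g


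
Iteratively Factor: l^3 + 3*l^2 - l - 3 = (l - 1)*(l^2 + 4*l + 3) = (l - 1)*(l + 1)*(l + 3)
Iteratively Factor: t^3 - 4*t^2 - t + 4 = (t - 1)*(t^2 - 3*t - 4) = (t - 4)*(t - 1)*(t + 1)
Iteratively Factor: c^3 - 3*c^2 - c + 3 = (c + 1)*(c^2 - 4*c + 3) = (c - 3)*(c + 1)*(c - 1)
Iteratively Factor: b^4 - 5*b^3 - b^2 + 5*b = (b + 1)*(b^3 - 6*b^2 + 5*b) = (b - 1)*(b + 1)*(b^2 - 5*b) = (b - 5)*(b - 1)*(b + 1)*(b)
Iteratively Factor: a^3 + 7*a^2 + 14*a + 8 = (a + 4)*(a^2 + 3*a + 2) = (a + 1)*(a + 4)*(a + 2)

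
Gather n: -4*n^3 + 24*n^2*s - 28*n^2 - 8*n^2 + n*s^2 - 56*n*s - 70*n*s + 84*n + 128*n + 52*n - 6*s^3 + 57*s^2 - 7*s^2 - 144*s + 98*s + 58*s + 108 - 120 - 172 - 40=-4*n^3 + n^2*(24*s - 36) + n*(s^2 - 126*s + 264) - 6*s^3 + 50*s^2 + 12*s - 224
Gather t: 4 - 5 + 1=0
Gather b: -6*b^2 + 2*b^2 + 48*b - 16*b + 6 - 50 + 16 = -4*b^2 + 32*b - 28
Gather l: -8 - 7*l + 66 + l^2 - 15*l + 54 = l^2 - 22*l + 112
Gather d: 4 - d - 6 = -d - 2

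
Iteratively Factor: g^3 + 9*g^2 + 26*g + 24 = (g + 2)*(g^2 + 7*g + 12) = (g + 2)*(g + 4)*(g + 3)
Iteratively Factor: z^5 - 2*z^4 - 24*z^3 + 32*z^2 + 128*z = (z + 2)*(z^4 - 4*z^3 - 16*z^2 + 64*z) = z*(z + 2)*(z^3 - 4*z^2 - 16*z + 64) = z*(z - 4)*(z + 2)*(z^2 - 16) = z*(z - 4)^2*(z + 2)*(z + 4)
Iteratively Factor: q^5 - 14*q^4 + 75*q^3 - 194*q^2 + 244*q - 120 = (q - 5)*(q^4 - 9*q^3 + 30*q^2 - 44*q + 24) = (q - 5)*(q - 2)*(q^3 - 7*q^2 + 16*q - 12) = (q - 5)*(q - 2)^2*(q^2 - 5*q + 6) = (q - 5)*(q - 3)*(q - 2)^2*(q - 2)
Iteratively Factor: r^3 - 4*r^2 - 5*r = (r - 5)*(r^2 + r) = (r - 5)*(r + 1)*(r)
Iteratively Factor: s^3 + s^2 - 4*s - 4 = (s + 2)*(s^2 - s - 2) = (s - 2)*(s + 2)*(s + 1)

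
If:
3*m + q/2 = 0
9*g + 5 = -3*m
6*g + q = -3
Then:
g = -13/24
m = -1/24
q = 1/4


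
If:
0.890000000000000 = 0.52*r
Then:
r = 1.71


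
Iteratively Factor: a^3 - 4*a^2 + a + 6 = (a - 3)*(a^2 - a - 2) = (a - 3)*(a - 2)*(a + 1)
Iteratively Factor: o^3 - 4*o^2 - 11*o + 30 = (o + 3)*(o^2 - 7*o + 10) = (o - 2)*(o + 3)*(o - 5)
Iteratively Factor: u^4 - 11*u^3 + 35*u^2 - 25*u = (u - 1)*(u^3 - 10*u^2 + 25*u) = (u - 5)*(u - 1)*(u^2 - 5*u) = (u - 5)^2*(u - 1)*(u)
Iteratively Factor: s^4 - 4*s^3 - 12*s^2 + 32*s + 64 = (s + 2)*(s^3 - 6*s^2 + 32) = (s - 4)*(s + 2)*(s^2 - 2*s - 8) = (s - 4)^2*(s + 2)*(s + 2)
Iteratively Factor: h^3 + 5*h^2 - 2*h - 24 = (h + 4)*(h^2 + h - 6) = (h - 2)*(h + 4)*(h + 3)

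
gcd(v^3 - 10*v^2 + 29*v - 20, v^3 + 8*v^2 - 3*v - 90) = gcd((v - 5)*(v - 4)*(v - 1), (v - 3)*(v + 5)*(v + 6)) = 1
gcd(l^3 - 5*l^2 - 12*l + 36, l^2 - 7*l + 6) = l - 6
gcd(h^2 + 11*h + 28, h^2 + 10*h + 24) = h + 4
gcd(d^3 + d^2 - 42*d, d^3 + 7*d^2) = d^2 + 7*d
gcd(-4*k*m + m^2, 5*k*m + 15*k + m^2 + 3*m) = 1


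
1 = 1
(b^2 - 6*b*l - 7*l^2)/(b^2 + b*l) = (b - 7*l)/b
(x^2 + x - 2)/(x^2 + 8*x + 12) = (x - 1)/(x + 6)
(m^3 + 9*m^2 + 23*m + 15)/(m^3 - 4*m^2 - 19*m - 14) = (m^2 + 8*m + 15)/(m^2 - 5*m - 14)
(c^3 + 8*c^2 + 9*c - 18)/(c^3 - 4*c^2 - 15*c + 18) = (c + 6)/(c - 6)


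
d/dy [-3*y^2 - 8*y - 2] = -6*y - 8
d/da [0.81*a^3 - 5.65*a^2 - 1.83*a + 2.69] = 2.43*a^2 - 11.3*a - 1.83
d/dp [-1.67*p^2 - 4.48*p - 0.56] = -3.34*p - 4.48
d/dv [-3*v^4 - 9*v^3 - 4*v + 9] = -12*v^3 - 27*v^2 - 4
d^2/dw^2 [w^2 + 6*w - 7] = 2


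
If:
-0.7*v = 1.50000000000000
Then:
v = -2.14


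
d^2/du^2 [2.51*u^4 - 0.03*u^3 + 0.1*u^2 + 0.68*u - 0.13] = 30.12*u^2 - 0.18*u + 0.2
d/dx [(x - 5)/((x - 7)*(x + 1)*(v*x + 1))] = (-v*(x - 7)*(x - 5)*(x + 1) + (5 - x)*(x - 7)*(v*x + 1) + (5 - x)*(x + 1)*(v*x + 1) + (x - 7)*(x + 1)*(v*x + 1))/((x - 7)^2*(x + 1)^2*(v*x + 1)^2)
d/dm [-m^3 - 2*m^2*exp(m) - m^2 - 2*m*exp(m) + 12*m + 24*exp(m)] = -2*m^2*exp(m) - 3*m^2 - 6*m*exp(m) - 2*m + 22*exp(m) + 12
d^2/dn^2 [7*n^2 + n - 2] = 14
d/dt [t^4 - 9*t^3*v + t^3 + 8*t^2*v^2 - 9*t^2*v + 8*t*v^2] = 4*t^3 - 27*t^2*v + 3*t^2 + 16*t*v^2 - 18*t*v + 8*v^2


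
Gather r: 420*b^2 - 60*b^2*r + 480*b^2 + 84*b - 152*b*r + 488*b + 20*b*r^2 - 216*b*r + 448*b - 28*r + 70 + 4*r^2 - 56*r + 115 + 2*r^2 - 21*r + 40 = 900*b^2 + 1020*b + r^2*(20*b + 6) + r*(-60*b^2 - 368*b - 105) + 225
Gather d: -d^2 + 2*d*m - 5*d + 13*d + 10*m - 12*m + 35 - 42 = -d^2 + d*(2*m + 8) - 2*m - 7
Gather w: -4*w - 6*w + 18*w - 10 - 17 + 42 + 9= 8*w + 24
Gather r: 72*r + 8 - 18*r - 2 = 54*r + 6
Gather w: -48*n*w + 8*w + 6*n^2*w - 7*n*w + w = w*(6*n^2 - 55*n + 9)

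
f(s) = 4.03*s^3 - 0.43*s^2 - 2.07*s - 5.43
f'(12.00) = 1728.57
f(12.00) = 6871.65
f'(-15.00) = 2731.08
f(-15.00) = -13672.38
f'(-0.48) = 1.13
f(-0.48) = -4.98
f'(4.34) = 221.92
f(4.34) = 306.93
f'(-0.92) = 8.95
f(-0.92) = -7.03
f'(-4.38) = 233.64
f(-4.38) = -343.24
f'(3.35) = 130.73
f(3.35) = 134.32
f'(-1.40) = 22.83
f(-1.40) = -14.43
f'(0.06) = -2.08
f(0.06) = -5.55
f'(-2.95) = 105.68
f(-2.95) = -106.53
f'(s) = 12.09*s^2 - 0.86*s - 2.07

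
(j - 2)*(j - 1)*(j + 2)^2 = j^4 + j^3 - 6*j^2 - 4*j + 8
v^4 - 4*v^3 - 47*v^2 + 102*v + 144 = (v - 8)*(v - 3)*(v + 1)*(v + 6)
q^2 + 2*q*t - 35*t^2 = (q - 5*t)*(q + 7*t)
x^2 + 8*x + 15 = (x + 3)*(x + 5)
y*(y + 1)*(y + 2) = y^3 + 3*y^2 + 2*y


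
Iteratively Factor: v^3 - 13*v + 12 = (v + 4)*(v^2 - 4*v + 3) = (v - 3)*(v + 4)*(v - 1)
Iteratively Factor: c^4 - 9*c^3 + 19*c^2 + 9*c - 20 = (c - 5)*(c^3 - 4*c^2 - c + 4) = (c - 5)*(c + 1)*(c^2 - 5*c + 4) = (c - 5)*(c - 4)*(c + 1)*(c - 1)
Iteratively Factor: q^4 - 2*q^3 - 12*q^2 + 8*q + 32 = (q - 2)*(q^3 - 12*q - 16) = (q - 2)*(q + 2)*(q^2 - 2*q - 8) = (q - 2)*(q + 2)^2*(q - 4)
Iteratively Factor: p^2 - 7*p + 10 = (p - 5)*(p - 2)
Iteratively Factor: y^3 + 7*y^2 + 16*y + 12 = (y + 2)*(y^2 + 5*y + 6) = (y + 2)*(y + 3)*(y + 2)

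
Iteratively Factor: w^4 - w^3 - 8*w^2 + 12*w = (w)*(w^3 - w^2 - 8*w + 12) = w*(w - 2)*(w^2 + w - 6) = w*(w - 2)^2*(w + 3)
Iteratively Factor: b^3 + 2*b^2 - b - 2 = (b - 1)*(b^2 + 3*b + 2) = (b - 1)*(b + 2)*(b + 1)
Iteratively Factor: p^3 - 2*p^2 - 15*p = (p)*(p^2 - 2*p - 15) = p*(p + 3)*(p - 5)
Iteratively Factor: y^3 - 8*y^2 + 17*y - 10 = (y - 5)*(y^2 - 3*y + 2) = (y - 5)*(y - 1)*(y - 2)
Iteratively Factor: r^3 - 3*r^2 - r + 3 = (r - 1)*(r^2 - 2*r - 3) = (r - 3)*(r - 1)*(r + 1)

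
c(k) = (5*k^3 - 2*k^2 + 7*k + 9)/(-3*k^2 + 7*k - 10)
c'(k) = (6*k - 7)*(5*k^3 - 2*k^2 + 7*k + 9)/(-3*k^2 + 7*k - 10)^2 + (15*k^2 - 4*k + 7)/(-3*k^2 + 7*k - 10)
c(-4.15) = 4.54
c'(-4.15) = -1.51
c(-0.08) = -0.80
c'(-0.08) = -1.26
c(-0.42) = -0.40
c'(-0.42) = -1.12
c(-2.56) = 2.23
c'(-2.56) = -1.38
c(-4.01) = 4.33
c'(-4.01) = -1.50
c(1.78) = -6.15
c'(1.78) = -3.52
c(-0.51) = -0.30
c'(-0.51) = -1.11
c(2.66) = -8.53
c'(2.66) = -2.07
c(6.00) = -13.93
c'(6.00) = -1.56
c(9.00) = -18.71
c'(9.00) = -1.61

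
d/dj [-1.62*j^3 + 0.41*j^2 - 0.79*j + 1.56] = -4.86*j^2 + 0.82*j - 0.79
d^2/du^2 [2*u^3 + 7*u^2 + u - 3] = 12*u + 14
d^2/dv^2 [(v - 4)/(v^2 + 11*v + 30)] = 2*((v - 4)*(2*v + 11)^2 - (3*v + 7)*(v^2 + 11*v + 30))/(v^2 + 11*v + 30)^3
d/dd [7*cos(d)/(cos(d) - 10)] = 70*sin(d)/(cos(d) - 10)^2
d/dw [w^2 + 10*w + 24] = 2*w + 10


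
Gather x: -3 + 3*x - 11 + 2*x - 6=5*x - 20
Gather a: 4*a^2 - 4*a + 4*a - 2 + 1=4*a^2 - 1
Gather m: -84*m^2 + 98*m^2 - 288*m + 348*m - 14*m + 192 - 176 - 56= 14*m^2 + 46*m - 40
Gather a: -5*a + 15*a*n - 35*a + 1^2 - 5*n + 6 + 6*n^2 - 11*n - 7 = a*(15*n - 40) + 6*n^2 - 16*n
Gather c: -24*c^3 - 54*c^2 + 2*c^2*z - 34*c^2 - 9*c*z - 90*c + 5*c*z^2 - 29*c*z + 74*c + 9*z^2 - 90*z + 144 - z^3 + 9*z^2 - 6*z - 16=-24*c^3 + c^2*(2*z - 88) + c*(5*z^2 - 38*z - 16) - z^3 + 18*z^2 - 96*z + 128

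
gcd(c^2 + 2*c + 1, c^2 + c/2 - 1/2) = c + 1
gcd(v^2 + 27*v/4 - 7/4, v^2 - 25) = 1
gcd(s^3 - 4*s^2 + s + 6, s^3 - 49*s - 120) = 1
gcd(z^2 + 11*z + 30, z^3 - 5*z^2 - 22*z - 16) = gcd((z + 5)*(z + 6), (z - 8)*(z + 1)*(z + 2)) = 1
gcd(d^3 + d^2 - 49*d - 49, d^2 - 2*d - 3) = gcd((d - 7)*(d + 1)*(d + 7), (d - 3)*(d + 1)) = d + 1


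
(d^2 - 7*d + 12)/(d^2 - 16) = (d - 3)/(d + 4)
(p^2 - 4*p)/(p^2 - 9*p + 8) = p*(p - 4)/(p^2 - 9*p + 8)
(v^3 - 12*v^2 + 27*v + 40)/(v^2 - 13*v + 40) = v + 1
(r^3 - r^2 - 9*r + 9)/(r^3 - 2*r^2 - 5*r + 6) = (r + 3)/(r + 2)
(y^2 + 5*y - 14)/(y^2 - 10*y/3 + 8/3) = 3*(y + 7)/(3*y - 4)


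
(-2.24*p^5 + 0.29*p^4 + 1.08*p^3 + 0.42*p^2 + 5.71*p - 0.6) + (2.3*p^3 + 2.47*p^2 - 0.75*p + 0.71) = -2.24*p^5 + 0.29*p^4 + 3.38*p^3 + 2.89*p^2 + 4.96*p + 0.11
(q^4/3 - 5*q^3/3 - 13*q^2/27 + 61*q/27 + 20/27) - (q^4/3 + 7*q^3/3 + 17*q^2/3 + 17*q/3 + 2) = -4*q^3 - 166*q^2/27 - 92*q/27 - 34/27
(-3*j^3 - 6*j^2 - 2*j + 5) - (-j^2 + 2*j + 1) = -3*j^3 - 5*j^2 - 4*j + 4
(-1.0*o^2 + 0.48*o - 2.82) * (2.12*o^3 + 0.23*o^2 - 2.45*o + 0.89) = -2.12*o^5 + 0.7876*o^4 - 3.418*o^3 - 2.7146*o^2 + 7.3362*o - 2.5098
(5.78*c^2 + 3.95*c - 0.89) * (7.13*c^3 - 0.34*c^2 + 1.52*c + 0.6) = 41.2114*c^5 + 26.1983*c^4 + 1.0969*c^3 + 9.7746*c^2 + 1.0172*c - 0.534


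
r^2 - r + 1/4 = (r - 1/2)^2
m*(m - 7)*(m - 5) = m^3 - 12*m^2 + 35*m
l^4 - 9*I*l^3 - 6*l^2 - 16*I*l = l*(l - 8*I)*(l - 2*I)*(l + I)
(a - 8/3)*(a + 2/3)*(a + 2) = a^3 - 52*a/9 - 32/9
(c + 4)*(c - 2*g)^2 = c^3 - 4*c^2*g + 4*c^2 + 4*c*g^2 - 16*c*g + 16*g^2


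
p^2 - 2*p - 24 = (p - 6)*(p + 4)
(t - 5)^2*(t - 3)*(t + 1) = t^4 - 12*t^3 + 42*t^2 - 20*t - 75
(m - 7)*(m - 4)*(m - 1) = m^3 - 12*m^2 + 39*m - 28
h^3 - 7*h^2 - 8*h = h*(h - 8)*(h + 1)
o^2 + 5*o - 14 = (o - 2)*(o + 7)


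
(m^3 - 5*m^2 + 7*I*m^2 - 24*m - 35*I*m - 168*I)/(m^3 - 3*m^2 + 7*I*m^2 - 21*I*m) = (m^2 - 5*m - 24)/(m*(m - 3))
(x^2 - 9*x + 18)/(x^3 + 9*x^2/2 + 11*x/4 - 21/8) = 8*(x^2 - 9*x + 18)/(8*x^3 + 36*x^2 + 22*x - 21)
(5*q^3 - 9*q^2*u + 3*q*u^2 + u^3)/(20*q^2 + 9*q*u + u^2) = (q^2 - 2*q*u + u^2)/(4*q + u)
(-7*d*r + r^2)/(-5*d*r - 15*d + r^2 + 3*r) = r*(7*d - r)/(5*d*r + 15*d - r^2 - 3*r)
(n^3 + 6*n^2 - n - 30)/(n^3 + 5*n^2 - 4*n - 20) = (n + 3)/(n + 2)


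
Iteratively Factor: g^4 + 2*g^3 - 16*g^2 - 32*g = (g + 2)*(g^3 - 16*g) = g*(g + 2)*(g^2 - 16) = g*(g + 2)*(g + 4)*(g - 4)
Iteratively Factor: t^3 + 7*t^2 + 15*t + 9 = (t + 3)*(t^2 + 4*t + 3) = (t + 3)^2*(t + 1)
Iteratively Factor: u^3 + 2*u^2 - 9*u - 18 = (u + 2)*(u^2 - 9) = (u - 3)*(u + 2)*(u + 3)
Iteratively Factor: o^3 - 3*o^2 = (o)*(o^2 - 3*o) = o^2*(o - 3)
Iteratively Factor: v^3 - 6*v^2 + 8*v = (v - 2)*(v^2 - 4*v) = (v - 4)*(v - 2)*(v)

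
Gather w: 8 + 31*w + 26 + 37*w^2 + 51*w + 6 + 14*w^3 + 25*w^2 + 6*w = 14*w^3 + 62*w^2 + 88*w + 40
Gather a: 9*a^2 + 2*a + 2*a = 9*a^2 + 4*a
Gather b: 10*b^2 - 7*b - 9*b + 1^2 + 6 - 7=10*b^2 - 16*b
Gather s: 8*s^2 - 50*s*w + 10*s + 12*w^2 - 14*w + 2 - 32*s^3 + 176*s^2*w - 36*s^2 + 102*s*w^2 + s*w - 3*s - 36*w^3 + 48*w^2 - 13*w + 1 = -32*s^3 + s^2*(176*w - 28) + s*(102*w^2 - 49*w + 7) - 36*w^3 + 60*w^2 - 27*w + 3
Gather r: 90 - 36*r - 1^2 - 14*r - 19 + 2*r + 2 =72 - 48*r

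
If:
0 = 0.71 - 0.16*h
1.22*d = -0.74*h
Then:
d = -2.69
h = 4.44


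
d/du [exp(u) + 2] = exp(u)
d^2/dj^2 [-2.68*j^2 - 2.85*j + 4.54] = -5.36000000000000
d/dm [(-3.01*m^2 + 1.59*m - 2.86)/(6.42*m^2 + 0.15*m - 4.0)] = (-10.6593*m^2 + 60.8024*m - 5.931)/(41.2164*m^4 + 1.926*m^3 - 51.3375*m^2 - 1.2*m + 16.0)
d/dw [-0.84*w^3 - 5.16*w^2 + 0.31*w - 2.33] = -2.52*w^2 - 10.32*w + 0.31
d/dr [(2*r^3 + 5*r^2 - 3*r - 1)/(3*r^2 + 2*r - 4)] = (6*r^4 + 8*r^3 - 5*r^2 - 34*r + 14)/(9*r^4 + 12*r^3 - 20*r^2 - 16*r + 16)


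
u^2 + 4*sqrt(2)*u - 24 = (u - 2*sqrt(2))*(u + 6*sqrt(2))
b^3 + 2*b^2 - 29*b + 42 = (b - 3)*(b - 2)*(b + 7)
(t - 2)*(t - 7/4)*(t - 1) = t^3 - 19*t^2/4 + 29*t/4 - 7/2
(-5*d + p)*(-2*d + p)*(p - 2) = 10*d^2*p - 20*d^2 - 7*d*p^2 + 14*d*p + p^3 - 2*p^2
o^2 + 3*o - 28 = (o - 4)*(o + 7)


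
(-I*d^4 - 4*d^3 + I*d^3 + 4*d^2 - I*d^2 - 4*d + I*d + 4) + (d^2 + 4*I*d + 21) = -I*d^4 - 4*d^3 + I*d^3 + 5*d^2 - I*d^2 - 4*d + 5*I*d + 25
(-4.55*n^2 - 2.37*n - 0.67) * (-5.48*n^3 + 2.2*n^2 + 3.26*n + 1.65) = 24.934*n^5 + 2.9776*n^4 - 16.3754*n^3 - 16.7077*n^2 - 6.0947*n - 1.1055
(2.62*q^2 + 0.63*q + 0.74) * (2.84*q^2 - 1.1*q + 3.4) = 7.4408*q^4 - 1.0928*q^3 + 10.3166*q^2 + 1.328*q + 2.516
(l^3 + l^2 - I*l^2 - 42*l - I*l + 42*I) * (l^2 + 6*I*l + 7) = l^5 + l^4 + 5*I*l^4 - 29*l^3 + 5*I*l^3 + 13*l^2 - 217*I*l^2 - 546*l - 7*I*l + 294*I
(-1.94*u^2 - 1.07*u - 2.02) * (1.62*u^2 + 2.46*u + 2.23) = -3.1428*u^4 - 6.5058*u^3 - 10.2308*u^2 - 7.3553*u - 4.5046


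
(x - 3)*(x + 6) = x^2 + 3*x - 18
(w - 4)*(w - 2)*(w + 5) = w^3 - w^2 - 22*w + 40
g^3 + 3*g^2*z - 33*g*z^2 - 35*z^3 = (g - 5*z)*(g + z)*(g + 7*z)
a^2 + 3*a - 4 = (a - 1)*(a + 4)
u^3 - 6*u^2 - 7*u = u*(u - 7)*(u + 1)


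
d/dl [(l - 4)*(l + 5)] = 2*l + 1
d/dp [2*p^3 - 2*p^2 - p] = 6*p^2 - 4*p - 1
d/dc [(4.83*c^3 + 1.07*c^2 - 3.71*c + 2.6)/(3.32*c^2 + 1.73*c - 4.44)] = (16.0356*c^4 + 16.7118*c^3 - 50.1673*c^2 - 26.7656*c + 11.9744)/(11.0224*c^4 + 11.4872*c^3 - 26.4887*c^2 - 15.3624*c + 19.7136)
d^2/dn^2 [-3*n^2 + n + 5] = -6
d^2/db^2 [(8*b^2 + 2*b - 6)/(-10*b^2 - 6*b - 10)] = 14*(5*b^3 + 75*b^2 + 30*b - 19)/(125*b^6 + 225*b^5 + 510*b^4 + 477*b^3 + 510*b^2 + 225*b + 125)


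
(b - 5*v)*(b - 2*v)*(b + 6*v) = b^3 - b^2*v - 32*b*v^2 + 60*v^3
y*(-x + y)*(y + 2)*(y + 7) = -x*y^3 - 9*x*y^2 - 14*x*y + y^4 + 9*y^3 + 14*y^2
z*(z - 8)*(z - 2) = z^3 - 10*z^2 + 16*z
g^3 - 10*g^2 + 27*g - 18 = (g - 6)*(g - 3)*(g - 1)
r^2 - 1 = (r - 1)*(r + 1)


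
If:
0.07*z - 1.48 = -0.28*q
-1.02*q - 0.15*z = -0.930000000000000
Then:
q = -5.34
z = 42.49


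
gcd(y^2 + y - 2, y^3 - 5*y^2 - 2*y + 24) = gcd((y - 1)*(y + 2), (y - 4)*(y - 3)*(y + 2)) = y + 2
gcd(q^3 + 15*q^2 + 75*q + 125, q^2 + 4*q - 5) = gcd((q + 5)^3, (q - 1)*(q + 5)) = q + 5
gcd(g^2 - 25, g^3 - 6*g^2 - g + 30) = g - 5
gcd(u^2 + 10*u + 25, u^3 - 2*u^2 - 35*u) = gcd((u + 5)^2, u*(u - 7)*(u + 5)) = u + 5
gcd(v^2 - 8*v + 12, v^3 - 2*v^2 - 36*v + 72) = v^2 - 8*v + 12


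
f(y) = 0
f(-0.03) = 0.00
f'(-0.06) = 0.00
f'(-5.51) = 0.00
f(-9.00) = 0.00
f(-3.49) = 0.00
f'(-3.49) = 0.00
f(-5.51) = 0.00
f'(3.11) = 0.00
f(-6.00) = 0.00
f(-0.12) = 0.00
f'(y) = 0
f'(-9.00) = 0.00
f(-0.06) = 0.00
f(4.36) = 0.00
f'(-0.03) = 0.00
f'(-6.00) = 0.00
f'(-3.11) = 0.00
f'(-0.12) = 0.00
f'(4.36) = 0.00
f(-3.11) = 0.00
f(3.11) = 0.00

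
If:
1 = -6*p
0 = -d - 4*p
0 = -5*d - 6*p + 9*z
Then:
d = 2/3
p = -1/6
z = 7/27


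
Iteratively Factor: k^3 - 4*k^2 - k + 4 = (k + 1)*(k^2 - 5*k + 4) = (k - 4)*(k + 1)*(k - 1)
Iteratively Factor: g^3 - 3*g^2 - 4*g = (g + 1)*(g^2 - 4*g) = (g - 4)*(g + 1)*(g)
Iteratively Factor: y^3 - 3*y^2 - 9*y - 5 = (y - 5)*(y^2 + 2*y + 1) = (y - 5)*(y + 1)*(y + 1)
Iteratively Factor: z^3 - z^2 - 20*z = (z)*(z^2 - z - 20) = z*(z - 5)*(z + 4)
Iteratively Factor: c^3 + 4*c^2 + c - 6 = (c + 2)*(c^2 + 2*c - 3) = (c + 2)*(c + 3)*(c - 1)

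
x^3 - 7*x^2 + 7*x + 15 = (x - 5)*(x - 3)*(x + 1)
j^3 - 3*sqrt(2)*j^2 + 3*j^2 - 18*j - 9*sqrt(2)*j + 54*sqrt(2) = (j - 3)*(j + 6)*(j - 3*sqrt(2))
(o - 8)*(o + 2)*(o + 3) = o^3 - 3*o^2 - 34*o - 48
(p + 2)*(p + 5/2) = p^2 + 9*p/2 + 5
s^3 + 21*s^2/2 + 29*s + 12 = (s + 1/2)*(s + 4)*(s + 6)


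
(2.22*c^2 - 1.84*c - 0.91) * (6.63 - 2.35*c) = -5.217*c^3 + 19.0426*c^2 - 10.0607*c - 6.0333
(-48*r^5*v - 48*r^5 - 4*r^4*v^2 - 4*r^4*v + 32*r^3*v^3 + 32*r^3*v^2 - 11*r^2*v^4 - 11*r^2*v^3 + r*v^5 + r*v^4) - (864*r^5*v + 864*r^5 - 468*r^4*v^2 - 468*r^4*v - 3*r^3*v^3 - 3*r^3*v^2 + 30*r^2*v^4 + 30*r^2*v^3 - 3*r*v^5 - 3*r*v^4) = -912*r^5*v - 912*r^5 + 464*r^4*v^2 + 464*r^4*v + 35*r^3*v^3 + 35*r^3*v^2 - 41*r^2*v^4 - 41*r^2*v^3 + 4*r*v^5 + 4*r*v^4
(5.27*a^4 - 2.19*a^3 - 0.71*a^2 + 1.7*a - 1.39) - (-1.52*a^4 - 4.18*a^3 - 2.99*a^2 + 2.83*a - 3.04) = 6.79*a^4 + 1.99*a^3 + 2.28*a^2 - 1.13*a + 1.65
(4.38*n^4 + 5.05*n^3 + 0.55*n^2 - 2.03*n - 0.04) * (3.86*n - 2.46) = 16.9068*n^5 + 8.7182*n^4 - 10.3*n^3 - 9.1888*n^2 + 4.8394*n + 0.0984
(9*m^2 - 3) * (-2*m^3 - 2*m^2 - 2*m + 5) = -18*m^5 - 18*m^4 - 12*m^3 + 51*m^2 + 6*m - 15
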